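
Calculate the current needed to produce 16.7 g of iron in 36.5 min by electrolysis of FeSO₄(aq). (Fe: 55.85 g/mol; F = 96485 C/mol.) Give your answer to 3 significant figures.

n(Fe) = 16.7 / 55.85 = 0.2990 mol
Fe²⁺ + 2e⁻ → Fe, so n(e⁻) = 2 × 0.2990 = 0.5980 mol
Q = 0.5980 × 96485 = 57700 C
I = Q / t = 57700 / 2190 s = 26.3 A

26.3 A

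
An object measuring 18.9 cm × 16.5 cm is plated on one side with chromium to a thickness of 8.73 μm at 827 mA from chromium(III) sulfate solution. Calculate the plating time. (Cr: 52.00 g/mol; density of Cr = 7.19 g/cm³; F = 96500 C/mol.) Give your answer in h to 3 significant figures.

3.66 h

Plated area = 18.9 × 16.5 = 311.9 cm²
Volume = 311.9 × 8.73×10⁻⁴ cm = 0.2723 cm³
m(Cr) = 0.2723 × 7.19 = 1.958 g
n(Cr) = 1.958 / 52.00 = 0.03765 mol; n(e⁻) = 3 × 0.03765 = 0.1130 mol
Q = 0.1130 × 96500 = 10900 C
t = 10900 / 0.827 = 13180 s = 3.66 h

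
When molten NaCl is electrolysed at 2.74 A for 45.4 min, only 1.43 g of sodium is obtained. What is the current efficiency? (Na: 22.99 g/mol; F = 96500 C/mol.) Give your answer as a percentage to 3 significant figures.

80.4%

Q = 2.74 × 2724 = 7464 C
n(e⁻) = 7464 / 96500 = 0.07735 mol
Na⁺ + e⁻ → Na, so theoretical n(Na) = 0.07735 mol → 1.778 g
Efficiency = 1.43 / 1.778 = 0.8043 = 80.4%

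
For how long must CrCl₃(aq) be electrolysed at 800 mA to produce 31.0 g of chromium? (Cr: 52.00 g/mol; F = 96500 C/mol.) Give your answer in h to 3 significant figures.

n(Cr) = 31.0 / 52.00 = 0.5962 mol
Cr³⁺ + 3e⁻ → Cr, so n(e⁻) = 3 × 0.5962 = 1.789 mol
Q = 1.789 × 96500 = 1.726×10^5 C
t = Q / I = 1.726×10^5 / 0.800 = 2.158×10^5 s = 59.9 h

59.9 h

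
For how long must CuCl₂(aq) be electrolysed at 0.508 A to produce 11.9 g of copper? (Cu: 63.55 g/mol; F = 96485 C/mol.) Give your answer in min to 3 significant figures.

1190 min

n(Cu) = 11.9 / 63.55 = 0.1873 mol
Cu²⁺ + 2e⁻ → Cu, so n(e⁻) = 2 × 0.1873 = 0.3746 mol
Q = 0.3746 × 96485 = 36140 C
t = Q / I = 36140 / 0.508 = 71140 s = 1190 min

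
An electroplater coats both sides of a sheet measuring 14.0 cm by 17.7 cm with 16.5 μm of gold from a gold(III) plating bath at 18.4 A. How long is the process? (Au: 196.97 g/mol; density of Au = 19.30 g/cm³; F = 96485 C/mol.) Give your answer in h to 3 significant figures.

Plated area = 2 × 14.0 × 17.7 = 495.6 cm²
Volume = 495.6 × 16.5×10⁻⁴ cm = 0.8177 cm³
m(Au) = 0.8177 × 19.30 = 15.78 g
n(Au) = 15.78 / 196.97 = 0.08011 mol; n(e⁻) = 3 × 0.08011 = 0.2403 mol
Q = 0.2403 × 96485 = 23190 C
t = 23190 / 18.4 = 1260 s = 0.350 h

0.350 h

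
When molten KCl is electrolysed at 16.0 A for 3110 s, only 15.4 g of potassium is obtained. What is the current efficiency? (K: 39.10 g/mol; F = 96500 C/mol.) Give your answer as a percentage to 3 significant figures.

Q = 16.0 × 3110 = 49760 C
n(e⁻) = 49760 / 96500 = 0.5156 mol
K⁺ + e⁻ → K, so theoretical n(K) = 0.5156 mol → 20.16 g
Efficiency = 15.4 / 20.16 = 0.7639 = 76.4%

76.4%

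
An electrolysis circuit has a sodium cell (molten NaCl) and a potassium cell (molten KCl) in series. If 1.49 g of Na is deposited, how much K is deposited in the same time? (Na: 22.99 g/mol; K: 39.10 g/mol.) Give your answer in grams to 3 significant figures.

n(Na) = 1.49 / 22.99 = 0.06481 mol
Na⁺ + e⁻ → Na, so n(e⁻) = 0.06481 mol
Since the cells are in series, n(e⁻) in the K cell is also 0.06481 mol.
K⁺ + e⁻ → K, so n(K) = 0.06481 mol
m(K) = 0.06481 × 39.10 = 2.53 g

2.53 g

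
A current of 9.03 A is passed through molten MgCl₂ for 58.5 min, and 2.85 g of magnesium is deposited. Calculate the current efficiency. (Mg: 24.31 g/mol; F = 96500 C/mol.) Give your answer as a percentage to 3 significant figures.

Q = 9.03 × 3510 = 31700 C
n(e⁻) = 31700 / 96500 = 0.3285 mol
Mg²⁺ + 2e⁻ → Mg, so theoretical n(Mg) = 0.1643 mol → 3.994 g
Efficiency = 2.85 / 3.994 = 0.7136 = 71.4%

71.4%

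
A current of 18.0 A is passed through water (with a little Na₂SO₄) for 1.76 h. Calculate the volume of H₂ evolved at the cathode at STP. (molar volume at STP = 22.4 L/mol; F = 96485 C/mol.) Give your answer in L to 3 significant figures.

Q = 18.0 A × 6336 s = 1.140×10^5 C
n(e⁻) = Q/F = 1.140×10^5/96485 = 1.182 mol
2H⁺ + 2e⁻ → H₂, so n(H₂) = 1.182 / 2 = 0.5910 mol
V = 0.5910 × 22.4 = 13.24 L

13.2 L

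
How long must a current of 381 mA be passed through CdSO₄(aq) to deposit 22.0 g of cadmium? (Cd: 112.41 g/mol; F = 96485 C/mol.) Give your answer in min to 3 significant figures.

n(Cd) = 22.0 / 112.41 = 0.1957 mol
Cd²⁺ + 2e⁻ → Cd, so n(e⁻) = 2 × 0.1957 = 0.3914 mol
Q = 0.3914 × 96485 = 37760 C
t = Q / I = 37760 / 0.381 = 99110 s = 1650 min

1650 min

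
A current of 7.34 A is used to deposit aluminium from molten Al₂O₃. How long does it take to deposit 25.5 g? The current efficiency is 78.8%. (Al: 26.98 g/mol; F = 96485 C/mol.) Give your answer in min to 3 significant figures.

788 min

n(Al) = 25.5 / 26.98 = 0.9451 mol
Al³⁺ + 3e⁻ → Al, so n(e⁻) = 3 × 0.9451 = 2.835 mol
Q = 2.835 × 96485 / 0.788 = 3.471×10^5 C
t = Q / I = 3.471×10^5 / 7.34 = 47290 s = 788 min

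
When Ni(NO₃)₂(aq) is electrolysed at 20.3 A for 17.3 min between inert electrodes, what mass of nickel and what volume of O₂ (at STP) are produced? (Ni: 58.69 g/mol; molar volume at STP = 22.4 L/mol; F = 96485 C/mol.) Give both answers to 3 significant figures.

Q = 20.3 × 1038 = 21070 C; n(e⁻) = 21070 / 96485 = 0.2184 mol
Cathode: Ni²⁺ + 2e⁻ → Ni → n(Ni) = 0.2184/2 = 0.1092 mol → 6.41 g
Anode: 2H₂O → O₂ + 4H⁺ + 4e⁻ → n(O₂) = 0.2184/4 = 0.05460 mol → 1.22 L

6.41 g Ni; 1.22 L O₂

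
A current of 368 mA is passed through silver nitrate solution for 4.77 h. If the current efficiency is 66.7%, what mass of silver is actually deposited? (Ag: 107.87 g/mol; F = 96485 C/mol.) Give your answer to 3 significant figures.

4.71 g

Q = 0.368 × 17172 = 6319 C
n(e⁻) = 6319 / 96485 = 0.06549 mol
Ag⁺ + e⁻ → Ag, so theoretical m(Ag) = 0.06549 × 107.87 = 7.064 g
Actual mass = 66.7% × 7.064 = 4.71 g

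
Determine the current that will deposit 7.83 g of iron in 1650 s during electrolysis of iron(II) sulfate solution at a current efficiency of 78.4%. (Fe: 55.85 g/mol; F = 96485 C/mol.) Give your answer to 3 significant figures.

20.9 A

n(Fe) = 7.83 / 55.85 = 0.1402 mol
Fe²⁺ + 2e⁻ → Fe, so n(e⁻) = 2 × 0.1402 = 0.2804 mol
Q = 0.2804 × 96485 / 0.784 = 34510 C
I = Q / t = 34510 / 1650 s = 20.9 A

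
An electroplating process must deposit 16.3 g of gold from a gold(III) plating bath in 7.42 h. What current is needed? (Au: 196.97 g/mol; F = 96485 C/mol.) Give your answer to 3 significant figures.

n(Au) = 16.3 / 196.97 = 0.08275 mol
Au³⁺ + 3e⁻ → Au, so n(e⁻) = 3 × 0.08275 = 0.2483 mol
Q = 0.2483 × 96485 = 23960 C
I = Q / t = 23960 / 26712 s = 0.897 A

0.897 A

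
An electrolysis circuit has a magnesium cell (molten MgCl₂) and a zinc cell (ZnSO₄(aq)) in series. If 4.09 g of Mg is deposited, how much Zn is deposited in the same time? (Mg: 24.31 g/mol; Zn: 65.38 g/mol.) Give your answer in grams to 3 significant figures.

11.0 g

n(Mg) = 4.09 / 24.31 = 0.1682 mol
Mg²⁺ + 2e⁻ → Mg, so n(e⁻) = 2 × 0.1682 = 0.3364 mol
The cells are in series, so the same charge (and hence the same n(e⁻) = 0.3364 mol) passes through both.
Zn²⁺ + 2e⁻ → Zn, so n(Zn) = 0.3364 / 2 = 0.1682 mol
m(Zn) = 0.1682 × 65.38 = 11.0 g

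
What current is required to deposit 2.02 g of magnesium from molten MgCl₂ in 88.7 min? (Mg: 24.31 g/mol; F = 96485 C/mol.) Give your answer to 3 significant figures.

n(Mg) = 2.02 / 24.31 = 0.08309 mol
Mg²⁺ + 2e⁻ → Mg, so n(e⁻) = 2 × 0.08309 = 0.1662 mol
Q = 0.1662 × 96485 = 16040 C
I = Q / t = 16040 / 5322 s = 3.01 A

3.01 A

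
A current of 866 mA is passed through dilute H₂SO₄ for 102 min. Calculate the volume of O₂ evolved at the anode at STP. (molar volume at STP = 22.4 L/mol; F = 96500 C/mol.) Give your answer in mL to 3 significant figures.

Charge passed = 0.866 × 6120 = 5300 C
Moles of electrons = 5300 / 96500 = 0.05492 mol
2H₂O → O₂ + 4H⁺ + 4e⁻, so n(O₂) = 0.05492 / 4 = 0.01373 mol
V = 0.01373 × 22.4 = 0.3076 L
= 308 mL

308 mL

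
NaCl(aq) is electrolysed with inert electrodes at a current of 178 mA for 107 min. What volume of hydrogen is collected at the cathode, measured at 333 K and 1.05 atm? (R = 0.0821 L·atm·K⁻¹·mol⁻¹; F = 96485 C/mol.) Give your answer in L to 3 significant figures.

0.154 L

Charge passed = 0.178 × 6420 = 1143 C
n(e⁻) = 1143 / 96485 = 0.01185 mol
2H⁺ + 2e⁻ → H₂, so n(H₂) = 0.01185 / 2 = 0.005925 mol
V = nRT/P = 0.005925 × 0.0821 × 333 / 1.05 = 0.1543 L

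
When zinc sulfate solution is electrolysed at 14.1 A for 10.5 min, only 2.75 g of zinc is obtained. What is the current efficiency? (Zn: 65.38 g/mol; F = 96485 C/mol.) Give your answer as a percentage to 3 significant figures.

Q = 14.1 × 630 = 8883 C
n(e⁻) = 8883 / 96485 = 0.09207 mol
Zn²⁺ + 2e⁻ → Zn, so theoretical n(Zn) = 0.04604 mol → 3.010 g
Efficiency = 2.75 / 3.010 = 0.9136 = 91.4%

91.4%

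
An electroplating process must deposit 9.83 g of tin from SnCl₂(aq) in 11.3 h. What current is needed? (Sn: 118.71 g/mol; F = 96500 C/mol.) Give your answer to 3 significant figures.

n(Sn) = 9.83 / 118.71 = 0.08281 mol
Sn²⁺ + 2e⁻ → Sn, so n(e⁻) = 2 × 0.08281 = 0.1656 mol
Q = 0.1656 × 96500 = 15980 C
I = Q / t = 15980 / 40680 s = 0.393 A

0.393 A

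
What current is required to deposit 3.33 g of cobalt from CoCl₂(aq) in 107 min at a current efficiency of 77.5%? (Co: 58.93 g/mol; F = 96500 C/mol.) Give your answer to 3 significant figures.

n(Co) = 3.33 / 58.93 = 0.05651 mol
Co²⁺ + 2e⁻ → Co, so n(e⁻) = 2 × 0.05651 = 0.1130 mol
Q = 0.1130 × 96500 / 0.775 = 14070 C
I = Q / t = 14070 / 6420 s = 2.19 A

2.19 A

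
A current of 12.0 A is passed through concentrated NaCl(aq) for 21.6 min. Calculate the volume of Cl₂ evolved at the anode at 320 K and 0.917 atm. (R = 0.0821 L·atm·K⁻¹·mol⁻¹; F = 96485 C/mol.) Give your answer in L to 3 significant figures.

2.31 L

Q = 12.0 A × 1296 s = 15550 C
n(e⁻) = Q/F = 15550/96485 = 0.1612 mol
2Cl⁻ → Cl₂ + 2e⁻, so n(Cl₂) = 0.1612 / 2 = 0.08060 mol
V = nRT/P = 0.08060 × 0.0821 × 320 / 0.917 = 2.309 L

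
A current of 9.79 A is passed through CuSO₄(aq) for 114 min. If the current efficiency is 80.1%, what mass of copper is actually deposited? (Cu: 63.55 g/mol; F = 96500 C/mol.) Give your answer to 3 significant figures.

Q = 9.79 × 6840 = 66960 C
n(e⁻) = 66960 / 96500 = 0.6939 mol
Cu²⁺ + 2e⁻ → Cu, so theoretical m(Cu) = 0.3470 × 63.55 = 22.05 g
Actual mass = 80.1% × 22.05 = 17.7 g

17.7 g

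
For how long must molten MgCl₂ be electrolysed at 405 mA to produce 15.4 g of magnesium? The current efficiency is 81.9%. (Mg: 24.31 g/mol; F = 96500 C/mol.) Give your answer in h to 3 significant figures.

102 h

n(Mg) = 15.4 / 24.31 = 0.6335 mol
Mg²⁺ + 2e⁻ → Mg, so n(e⁻) = 2 × 0.6335 = 1.267 mol
Q = 1.267 × 96500 / 0.819 = 1.493×10^5 C
t = Q / I = 1.493×10^5 / 0.405 = 3.686×10^5 s = 102 h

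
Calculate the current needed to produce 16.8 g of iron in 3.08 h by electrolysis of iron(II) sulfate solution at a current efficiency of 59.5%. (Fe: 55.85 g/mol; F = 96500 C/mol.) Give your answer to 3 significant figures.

8.80 A

n(Fe) = 16.8 / 55.85 = 0.3008 mol
Fe²⁺ + 2e⁻ → Fe, so n(e⁻) = 2 × 0.3008 = 0.6016 mol
Q = 0.6016 × 96500 / 0.595 = 97570 C
I = Q / t = 97570 / 11088 s = 8.80 A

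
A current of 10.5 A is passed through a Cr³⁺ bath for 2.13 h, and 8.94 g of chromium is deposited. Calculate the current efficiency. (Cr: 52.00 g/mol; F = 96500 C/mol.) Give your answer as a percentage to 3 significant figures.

Q = 10.5 × 7668 = 80510 C
n(e⁻) = 80510 / 96500 = 0.8343 mol
Cr³⁺ + 3e⁻ → Cr, so theoretical n(Cr) = 0.2781 mol → 14.46 g
Efficiency = 8.94 / 14.46 = 0.6183 = 61.8%

61.8%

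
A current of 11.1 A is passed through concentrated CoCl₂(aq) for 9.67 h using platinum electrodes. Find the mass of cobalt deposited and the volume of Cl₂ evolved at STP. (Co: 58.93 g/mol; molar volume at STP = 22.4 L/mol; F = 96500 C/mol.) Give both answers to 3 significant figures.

Q = 11.1 × 34812 = 3.864×10^5 C; n(e⁻) = 3.864×10^5 / 96500 = 4.004 mol
Cathode: Co²⁺ + 2e⁻ → Co → n(Co) = 4.004/2 = 2.002 mol → 118 g
Anode: 2Cl⁻ → Cl₂ + 2e⁻ → n(Cl₂) = 4.004/2 = 2.002 mol → 44.8 L

118 g Co; 44.8 L Cl₂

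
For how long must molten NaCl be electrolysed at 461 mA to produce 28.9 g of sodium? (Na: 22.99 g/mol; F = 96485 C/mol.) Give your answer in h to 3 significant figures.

73.1 h

n(Na) = 28.9 / 22.99 = 1.257 mol
Na⁺ + e⁻ → Na, so n(e⁻) = 1.257 mol
Q = 1.257 × 96485 = 1.213×10^5 C
t = Q / I = 1.213×10^5 / 0.461 = 2.631×10^5 s = 73.1 h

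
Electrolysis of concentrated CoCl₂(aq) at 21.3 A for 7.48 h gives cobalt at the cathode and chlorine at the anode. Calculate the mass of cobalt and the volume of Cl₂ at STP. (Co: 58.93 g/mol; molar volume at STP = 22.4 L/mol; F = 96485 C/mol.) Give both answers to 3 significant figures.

Q = 21.3 × 26928 = 5.736×10^5 C; n(e⁻) = 5.736×10^5 / 96485 = 5.945 mol
Cathode: Co²⁺ + 2e⁻ → Co → n(Co) = 5.945/2 = 2.973 mol → 175 g
Anode: 2Cl⁻ → Cl₂ + 2e⁻ → n(Cl₂) = 5.945/2 = 2.973 mol → 66.6 L

175 g Co; 66.6 L Cl₂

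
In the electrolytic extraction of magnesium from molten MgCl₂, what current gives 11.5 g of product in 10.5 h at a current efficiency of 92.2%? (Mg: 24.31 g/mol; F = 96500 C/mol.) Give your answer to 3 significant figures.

2.62 A

n(Mg) = 11.5 / 24.31 = 0.4731 mol
Mg²⁺ + 2e⁻ → Mg, so n(e⁻) = 2 × 0.4731 = 0.9462 mol
Q = 0.9462 × 96500 / 0.922 = 99030 C
I = Q / t = 99030 / 37800 s = 2.62 A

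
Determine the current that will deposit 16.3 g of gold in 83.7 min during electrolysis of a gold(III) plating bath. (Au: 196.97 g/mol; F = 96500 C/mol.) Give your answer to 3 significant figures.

4.77 A

n(Au) = 16.3 / 196.97 = 0.08275 mol
Au³⁺ + 3e⁻ → Au, so n(e⁻) = 3 × 0.08275 = 0.2483 mol
Q = 0.2483 × 96500 = 23960 C
I = Q / t = 23960 / 5022 s = 4.77 A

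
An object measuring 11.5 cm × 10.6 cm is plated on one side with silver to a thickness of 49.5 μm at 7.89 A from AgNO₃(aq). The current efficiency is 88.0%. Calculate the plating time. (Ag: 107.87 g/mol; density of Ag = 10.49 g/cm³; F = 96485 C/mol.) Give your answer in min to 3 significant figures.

13.6 min

Plated area = 11.5 × 10.6 = 121.9 cm²
Volume = 121.9 × 49.5×10⁻⁴ cm = 0.6034 cm³
m(Ag) = 0.6034 × 10.49 = 6.330 g
n(Ag) = 6.330 / 107.87 = 0.05868 mol; n(e⁻) = 0.05868 mol
Q = 0.05868 × 96485 / 0.880 = 6434 C
t = 6434 / 7.89 = 815.5 s = 13.6 min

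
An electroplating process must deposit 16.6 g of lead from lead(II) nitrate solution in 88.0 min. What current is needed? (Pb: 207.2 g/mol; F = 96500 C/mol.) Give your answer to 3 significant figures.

2.93 A

n(Pb) = 16.6 / 207.2 = 0.08012 mol
Pb²⁺ + 2e⁻ → Pb, so n(e⁻) = 2 × 0.08012 = 0.1602 mol
Q = 0.1602 × 96500 = 15460 C
I = Q / t = 15460 / 5280 s = 2.93 A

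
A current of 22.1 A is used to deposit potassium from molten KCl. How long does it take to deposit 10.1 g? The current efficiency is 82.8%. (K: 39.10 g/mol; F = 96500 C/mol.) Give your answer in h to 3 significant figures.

n(K) = 10.1 / 39.10 = 0.2583 mol
K⁺ + e⁻ → K, so n(e⁻) = 0.2583 mol
Q = 0.2583 × 96500 / 0.828 = 30100 C
t = Q / I = 30100 / 22.1 = 1362 s = 0.378 h

0.378 h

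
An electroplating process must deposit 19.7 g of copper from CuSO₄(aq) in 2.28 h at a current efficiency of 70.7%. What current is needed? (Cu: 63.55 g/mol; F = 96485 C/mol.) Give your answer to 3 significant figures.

10.3 A

n(Cu) = 19.7 / 63.55 = 0.3100 mol
Cu²⁺ + 2e⁻ → Cu, so n(e⁻) = 2 × 0.3100 = 0.6200 mol
Q = 0.6200 × 96485 / 0.707 = 84610 C
I = Q / t = 84610 / 8208 s = 10.3 A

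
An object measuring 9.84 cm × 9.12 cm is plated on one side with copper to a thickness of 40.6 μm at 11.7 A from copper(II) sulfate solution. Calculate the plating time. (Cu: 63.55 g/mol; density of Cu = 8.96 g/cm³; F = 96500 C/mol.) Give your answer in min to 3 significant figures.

Plated area = 9.84 × 9.12 = 89.74 cm²
Volume = 89.74 × 40.6×10⁻⁴ cm = 0.3643 cm³
m(Cu) = 0.3643 × 8.96 = 3.264 g
n(Cu) = 3.264 / 63.55 = 0.05136 mol; n(e⁻) = 2 × 0.05136 = 0.1027 mol
Q = 0.1027 × 96500 = 9911 C
t = 9911 / 11.7 = 847.1 s = 14.1 min

14.1 min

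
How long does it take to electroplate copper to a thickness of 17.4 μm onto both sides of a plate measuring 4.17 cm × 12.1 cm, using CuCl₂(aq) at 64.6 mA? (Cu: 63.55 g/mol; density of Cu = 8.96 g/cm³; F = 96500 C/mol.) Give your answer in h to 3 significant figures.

20.5 h

Plated area = 2 × 4.17 × 12.1 = 100.9 cm²
Volume = 100.9 × 17.4×10⁻⁴ cm = 0.1756 cm³
m(Cu) = 0.1756 × 8.96 = 1.573 g
n(Cu) = 1.573 / 63.55 = 0.02475 mol; n(e⁻) = 2 × 0.02475 = 0.04950 mol
Q = 0.04950 × 96500 = 4777 C
t = 4777 / 0.0646 = 73950 s = 20.5 h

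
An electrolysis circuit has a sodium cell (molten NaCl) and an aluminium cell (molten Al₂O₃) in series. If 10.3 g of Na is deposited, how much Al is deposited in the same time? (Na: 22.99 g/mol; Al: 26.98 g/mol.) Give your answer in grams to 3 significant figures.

4.03 g

n(Na) = 10.3 / 22.99 = 0.4480 mol
Na⁺ + e⁻ → Na, so n(e⁻) = 0.4480 mol
The cells are in series, so the same charge (and hence the same n(e⁻) = 0.4480 mol) passes through both.
Al³⁺ + 3e⁻ → Al, so n(Al) = 0.4480 / 3 = 0.1493 mol
m(Al) = 0.1493 × 26.98 = 4.03 g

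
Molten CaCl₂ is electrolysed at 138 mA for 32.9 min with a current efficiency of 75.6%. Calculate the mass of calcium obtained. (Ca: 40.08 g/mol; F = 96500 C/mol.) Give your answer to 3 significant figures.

Q = 0.138 × 1974 = 272.4 C
n(e⁻) = 272.4 / 96500 = 0.002823 mol
Ca²⁺ + 2e⁻ → Ca, so theoretical m(Ca) = 0.001412 × 40.08 = 0.05659 g
Actual mass = 75.6% × 0.05659 = 0.0428 g

0.0428 g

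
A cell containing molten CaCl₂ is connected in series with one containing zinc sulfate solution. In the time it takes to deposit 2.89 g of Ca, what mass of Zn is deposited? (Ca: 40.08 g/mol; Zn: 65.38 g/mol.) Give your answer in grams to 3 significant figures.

4.71 g

n(Ca) = 2.89 / 40.08 = 0.07211 mol
Ca²⁺ + 2e⁻ → Ca, so n(e⁻) = 2 × 0.07211 = 0.1442 mol
Since the cells are in series, n(e⁻) in the Zn cell is also 0.1442 mol.
Zn²⁺ + 2e⁻ → Zn, so n(Zn) = 0.1442 / 2 = 0.07210 mol
m(Zn) = 0.07210 × 65.38 = 4.71 g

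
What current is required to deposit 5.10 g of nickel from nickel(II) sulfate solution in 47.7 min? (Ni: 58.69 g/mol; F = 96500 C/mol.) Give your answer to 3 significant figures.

5.86 A

n(Ni) = 5.10 / 58.69 = 0.08690 mol
Ni²⁺ + 2e⁻ → Ni, so n(e⁻) = 2 × 0.08690 = 0.1738 mol
Q = 0.1738 × 96500 = 16770 C
I = Q / t = 16770 / 2862 s = 5.86 A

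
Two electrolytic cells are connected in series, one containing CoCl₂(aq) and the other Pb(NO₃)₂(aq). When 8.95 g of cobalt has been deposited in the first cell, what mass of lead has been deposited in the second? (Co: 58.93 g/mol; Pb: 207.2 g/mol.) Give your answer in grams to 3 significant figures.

31.5 g

n(Co) = 8.95 / 58.93 = 0.1519 mol
Co²⁺ + 2e⁻ → Co, so n(e⁻) = 2 × 0.1519 = 0.3038 mol
In series, the same 0.3038 mol of electrons flows through the second cell.
Pb²⁺ + 2e⁻ → Pb, so n(Pb) = 0.3038 / 2 = 0.1519 mol
m(Pb) = 0.1519 × 207.2 = 31.5 g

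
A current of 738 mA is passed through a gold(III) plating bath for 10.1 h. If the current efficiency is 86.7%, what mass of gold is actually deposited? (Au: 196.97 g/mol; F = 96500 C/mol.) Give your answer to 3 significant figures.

Q = 0.738 × 36360 = 26830 C
n(e⁻) = 26830 / 96500 = 0.2780 mol
Au³⁺ + 3e⁻ → Au, so theoretical m(Au) = 0.09267 × 196.97 = 18.25 g
Actual mass = 86.7% × 18.25 = 15.8 g

15.8 g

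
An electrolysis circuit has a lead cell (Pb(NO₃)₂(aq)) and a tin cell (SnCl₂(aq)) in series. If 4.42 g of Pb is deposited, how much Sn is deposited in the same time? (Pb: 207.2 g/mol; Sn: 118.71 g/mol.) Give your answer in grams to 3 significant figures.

2.53 g

n(Pb) = 4.42 / 207.2 = 0.02133 mol
Pb²⁺ + 2e⁻ → Pb, so n(e⁻) = 2 × 0.02133 = 0.04266 mol
Same current for the same time ⇒ same n(e⁻) = 0.04266 mol in both cells.
Sn²⁺ + 2e⁻ → Sn, so n(Sn) = 0.04266 / 2 = 0.02133 mol
m(Sn) = 0.02133 × 118.71 = 2.53 g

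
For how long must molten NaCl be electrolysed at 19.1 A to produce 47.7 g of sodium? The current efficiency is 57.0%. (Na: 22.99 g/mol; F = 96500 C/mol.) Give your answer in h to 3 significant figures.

n(Na) = 47.7 / 22.99 = 2.075 mol
Na⁺ + e⁻ → Na, so n(e⁻) = 2.075 mol
Q = 2.075 × 96500 / 0.570 = 3.513×10^5 C
t = Q / I = 3.513×10^5 / 19.1 = 18390 s = 5.11 h

5.11 h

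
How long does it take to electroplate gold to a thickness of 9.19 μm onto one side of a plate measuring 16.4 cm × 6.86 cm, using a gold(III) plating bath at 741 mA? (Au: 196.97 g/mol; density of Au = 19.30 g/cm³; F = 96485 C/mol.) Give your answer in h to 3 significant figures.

Plated area = 16.4 × 6.86 = 112.5 cm²
Volume = 112.5 × 9.19×10⁻⁴ cm = 0.1034 cm³
m(Au) = 0.1034 × 19.30 = 1.996 g
n(Au) = 1.996 / 196.97 = 0.01013 mol; n(e⁻) = 3 × 0.01013 = 0.03039 mol
Q = 0.03039 × 96485 = 2932 C
t = 2932 / 0.741 = 3957 s = 1.10 h

1.10 h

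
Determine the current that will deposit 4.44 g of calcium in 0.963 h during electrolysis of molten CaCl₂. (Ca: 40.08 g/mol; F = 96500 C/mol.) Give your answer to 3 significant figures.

n(Ca) = 4.44 / 40.08 = 0.1108 mol
Ca²⁺ + 2e⁻ → Ca, so n(e⁻) = 2 × 0.1108 = 0.2216 mol
Q = 0.2216 × 96500 = 21380 C
I = Q / t = 21380 / 3466.8 s = 6.17 A

6.17 A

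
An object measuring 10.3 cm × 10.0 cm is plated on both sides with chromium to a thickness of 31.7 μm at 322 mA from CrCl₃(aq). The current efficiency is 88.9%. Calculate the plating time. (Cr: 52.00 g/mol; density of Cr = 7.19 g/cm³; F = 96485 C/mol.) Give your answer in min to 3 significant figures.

Plated area = 2 × 10.3 × 10.0 = 206.0 cm²
Volume = 206.0 × 31.7×10⁻⁴ cm = 0.6530 cm³
m(Cr) = 0.6530 × 7.19 = 4.695 g
n(Cr) = 4.695 / 52.00 = 0.09029 mol; n(e⁻) = 3 × 0.09029 = 0.2709 mol
Q = 0.2709 × 96485 / 0.889 = 29400 C
t = 29400 / 0.322 = 91300 s = 1520 min

1520 min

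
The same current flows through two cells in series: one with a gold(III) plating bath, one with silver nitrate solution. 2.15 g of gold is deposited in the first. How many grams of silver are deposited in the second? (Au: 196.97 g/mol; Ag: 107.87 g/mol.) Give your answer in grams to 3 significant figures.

n(Au) = 2.15 / 196.97 = 0.01092 mol
Au³⁺ + 3e⁻ → Au, so n(e⁻) = 3 × 0.01092 = 0.03276 mol
In series, the same 0.03276 mol of electrons flows through the second cell.
Ag⁺ + e⁻ → Ag, so n(Ag) = 0.03276 mol
m(Ag) = 0.03276 × 107.87 = 3.53 g

3.53 g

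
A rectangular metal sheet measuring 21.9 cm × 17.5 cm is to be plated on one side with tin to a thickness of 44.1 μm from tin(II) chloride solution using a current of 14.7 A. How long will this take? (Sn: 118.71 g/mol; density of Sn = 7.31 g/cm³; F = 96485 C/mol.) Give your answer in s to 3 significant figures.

1370 s

Plated area = 21.9 × 17.5 = 383.3 cm²
Volume = 383.3 × 44.1×10⁻⁴ cm = 1.690 cm³
m(Sn) = 1.690 × 7.31 = 12.35 g
n(Sn) = 12.35 / 118.71 = 0.1040 mol; n(e⁻) = 2 × 0.1040 = 0.2080 mol
Q = 0.2080 × 96485 = 20070 C
t = 20070 / 14.7 = 1365 s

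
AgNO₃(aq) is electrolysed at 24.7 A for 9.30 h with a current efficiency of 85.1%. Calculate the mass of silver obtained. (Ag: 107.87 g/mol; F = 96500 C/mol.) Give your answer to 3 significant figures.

Q = 24.7 × 33480 = 8.270×10^5 C
n(e⁻) = 8.270×10^5 / 96500 = 8.570 mol
Ag⁺ + e⁻ → Ag, so theoretical m(Ag) = 8.570 × 107.87 = 924.4 g
Actual mass = 85.1% × 924.4 = 787 g

787 g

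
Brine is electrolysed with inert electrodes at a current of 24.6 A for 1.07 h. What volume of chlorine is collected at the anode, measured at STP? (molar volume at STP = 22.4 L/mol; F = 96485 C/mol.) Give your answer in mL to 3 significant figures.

Q = It = 24.6 × 3852 = 94760 C
Moles of electrons = 94760 / 96485 = 0.9821 mol
2Cl⁻ → Cl₂ + 2e⁻, so n(Cl₂) = 0.9821 / 2 = 0.4911 mol
V = 0.4911 × 22.4 = 11.00 L
= 11000 mL

11000 mL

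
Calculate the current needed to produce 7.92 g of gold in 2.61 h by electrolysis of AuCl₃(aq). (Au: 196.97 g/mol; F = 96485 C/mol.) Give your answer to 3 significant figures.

1.24 A

n(Au) = 7.92 / 196.97 = 0.04021 mol
Au³⁺ + 3e⁻ → Au, so n(e⁻) = 3 × 0.04021 = 0.1206 mol
Q = 0.1206 × 96485 = 11640 C
I = Q / t = 11640 / 9396 s = 1.24 A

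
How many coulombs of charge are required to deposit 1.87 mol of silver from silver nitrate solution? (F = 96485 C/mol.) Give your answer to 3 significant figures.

Ag⁺ + e⁻ → Ag, so n(e⁻) = 1 × 1.87 = 1.870 mol
Q = 1.870 × 96485 = 1.804×10^5 C

1.80×10^5 C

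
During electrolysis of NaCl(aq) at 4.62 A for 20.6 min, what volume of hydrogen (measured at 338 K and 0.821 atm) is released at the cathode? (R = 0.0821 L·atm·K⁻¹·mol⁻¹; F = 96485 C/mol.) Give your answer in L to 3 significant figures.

1.00 L

Q = It = 4.62 × 1236 = 5710 C
n(e⁻) = Q/F = 5710/96485 = 0.05918 mol
2H⁺ + 2e⁻ → H₂, so n(H₂) = 0.05918 / 2 = 0.02959 mol
V = nRT/P = 0.02959 × 0.0821 × 338 / 0.821 = 1.000 L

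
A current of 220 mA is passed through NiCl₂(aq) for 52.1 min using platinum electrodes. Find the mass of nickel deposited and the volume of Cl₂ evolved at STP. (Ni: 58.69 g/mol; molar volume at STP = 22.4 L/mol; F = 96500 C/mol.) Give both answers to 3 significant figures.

0.209 g Ni; 0.0798 L Cl₂

Q = 0.220 × 3126 = 687.7 C; n(e⁻) = 687.7 / 96500 = 0.007126 mol
Cathode: Ni²⁺ + 2e⁻ → Ni → n(Ni) = 0.007126/2 = 0.003563 mol → 0.209 g
Anode: 2Cl⁻ → Cl₂ + 2e⁻ → n(Cl₂) = 0.007126/2 = 0.003563 mol → 0.0798 L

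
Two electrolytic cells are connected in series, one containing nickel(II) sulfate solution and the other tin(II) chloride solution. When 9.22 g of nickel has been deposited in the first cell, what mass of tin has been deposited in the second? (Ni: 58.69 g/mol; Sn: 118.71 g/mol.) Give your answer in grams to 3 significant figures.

18.6 g

n(Ni) = 9.22 / 58.69 = 0.1571 mol
Ni²⁺ + 2e⁻ → Ni, so n(e⁻) = 2 × 0.1571 = 0.3142 mol
Same current for the same time ⇒ same n(e⁻) = 0.3142 mol in both cells.
Sn²⁺ + 2e⁻ → Sn, so n(Sn) = 0.3142 / 2 = 0.1571 mol
m(Sn) = 0.1571 × 118.71 = 18.6 g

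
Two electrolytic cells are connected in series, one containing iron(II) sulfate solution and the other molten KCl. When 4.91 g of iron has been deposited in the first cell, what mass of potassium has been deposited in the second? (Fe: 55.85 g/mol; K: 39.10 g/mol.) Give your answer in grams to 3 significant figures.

6.87 g

n(Fe) = 4.91 / 55.85 = 0.08791 mol
Fe²⁺ + 2e⁻ → Fe, so n(e⁻) = 2 × 0.08791 = 0.1758 mol
Since the cells are in series, n(e⁻) in the K cell is also 0.1758 mol.
K⁺ + e⁻ → K, so n(K) = 0.1758 mol
m(K) = 0.1758 × 39.10 = 6.87 g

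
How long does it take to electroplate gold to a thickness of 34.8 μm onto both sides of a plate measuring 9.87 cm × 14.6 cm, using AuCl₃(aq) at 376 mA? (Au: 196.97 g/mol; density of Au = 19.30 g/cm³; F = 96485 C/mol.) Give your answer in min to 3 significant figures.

1260 min

Plated area = 2 × 9.87 × 14.6 = 288.2 cm²
Volume = 288.2 × 34.8×10⁻⁴ cm = 1.003 cm³
m(Au) = 1.003 × 19.30 = 19.36 g
n(Au) = 19.36 / 196.97 = 0.09829 mol; n(e⁻) = 3 × 0.09829 = 0.2949 mol
Q = 0.2949 × 96485 = 28450 C
t = 28450 / 0.376 = 75660 s = 1260 min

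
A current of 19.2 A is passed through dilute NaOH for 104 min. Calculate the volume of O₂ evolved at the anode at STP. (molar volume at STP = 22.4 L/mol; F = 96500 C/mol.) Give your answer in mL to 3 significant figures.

Charge passed = 19.2 × 6240 = 1.198×10^5 C
n(e⁻) = Q/F = 1.198×10^5/96500 = 1.241 mol
2H₂O → O₂ + 4H⁺ + 4e⁻, so n(O₂) = 1.241 / 4 = 0.3103 mol
V = 0.3103 × 22.4 = 6.951 L
= 6950 mL

6950 mL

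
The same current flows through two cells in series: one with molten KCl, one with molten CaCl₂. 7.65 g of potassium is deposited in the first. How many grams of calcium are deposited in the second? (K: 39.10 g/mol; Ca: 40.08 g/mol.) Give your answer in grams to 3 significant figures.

3.92 g

n(K) = 7.65 / 39.10 = 0.1957 mol
K⁺ + e⁻ → K, so n(e⁻) = 0.1957 mol
The cells are in series, so the same charge (and hence the same n(e⁻) = 0.1957 mol) passes through both.
Ca²⁺ + 2e⁻ → Ca, so n(Ca) = 0.1957 / 2 = 0.09785 mol
m(Ca) = 0.09785 × 40.08 = 3.92 g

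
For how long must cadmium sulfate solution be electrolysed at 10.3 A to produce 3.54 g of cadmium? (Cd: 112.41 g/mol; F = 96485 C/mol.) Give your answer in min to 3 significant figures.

9.83 min

n(Cd) = 3.54 / 112.41 = 0.03149 mol
Cd²⁺ + 2e⁻ → Cd, so n(e⁻) = 2 × 0.03149 = 0.06298 mol
Q = 0.06298 × 96485 = 6077 C
t = Q / I = 6077 / 10.3 = 590.0 s = 9.83 min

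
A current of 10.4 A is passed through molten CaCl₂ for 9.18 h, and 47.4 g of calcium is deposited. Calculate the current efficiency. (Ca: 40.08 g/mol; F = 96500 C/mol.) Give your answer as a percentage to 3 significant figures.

Q = 10.4 × 33048 = 3.437×10^5 C
n(e⁻) = 3.437×10^5 / 96500 = 3.562 mol
Ca²⁺ + 2e⁻ → Ca, so theoretical n(Ca) = 1.781 mol → 71.38 g
Efficiency = 47.4 / 71.38 = 0.6641 = 66.4%

66.4%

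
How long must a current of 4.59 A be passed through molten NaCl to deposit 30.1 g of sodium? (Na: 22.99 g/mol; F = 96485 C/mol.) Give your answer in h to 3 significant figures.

n(Na) = 30.1 / 22.99 = 1.309 mol
Na⁺ + e⁻ → Na, so n(e⁻) = 1.309 mol
Q = 1.309 × 96485 = 1.263×10^5 C
t = Q / I = 1.263×10^5 / 4.59 = 27520 s = 7.64 h

7.64 h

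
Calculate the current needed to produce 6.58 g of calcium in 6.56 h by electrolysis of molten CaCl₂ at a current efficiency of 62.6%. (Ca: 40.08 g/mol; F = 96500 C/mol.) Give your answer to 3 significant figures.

2.14 A

n(Ca) = 6.58 / 40.08 = 0.1642 mol
Ca²⁺ + 2e⁻ → Ca, so n(e⁻) = 2 × 0.1642 = 0.3284 mol
Q = 0.3284 × 96500 / 0.626 = 50620 C
I = Q / t = 50620 / 23616 s = 2.14 A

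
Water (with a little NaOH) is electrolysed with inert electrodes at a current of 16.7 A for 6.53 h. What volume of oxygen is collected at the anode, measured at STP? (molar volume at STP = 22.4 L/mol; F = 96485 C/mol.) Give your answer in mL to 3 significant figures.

22800 mL

Charge passed = 16.7 × 23508 = 3.926×10^5 C
n(e⁻) = Q/F = 3.926×10^5/96485 = 4.069 mol
2H₂O → O₂ + 4H⁺ + 4e⁻, so n(O₂) = 4.069 / 4 = 1.017 mol
V = 1.017 × 22.4 = 22.78 L
= 22800 mL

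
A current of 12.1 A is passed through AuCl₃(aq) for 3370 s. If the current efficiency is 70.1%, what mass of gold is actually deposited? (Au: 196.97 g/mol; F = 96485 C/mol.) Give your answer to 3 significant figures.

Q = 12.1 × 3370 = 40780 C
n(e⁻) = 40780 / 96485 = 0.4227 mol
Au³⁺ + 3e⁻ → Au, so theoretical m(Au) = 0.1409 × 196.97 = 27.75 g
Actual mass = 70.1% × 27.75 = 19.5 g

19.5 g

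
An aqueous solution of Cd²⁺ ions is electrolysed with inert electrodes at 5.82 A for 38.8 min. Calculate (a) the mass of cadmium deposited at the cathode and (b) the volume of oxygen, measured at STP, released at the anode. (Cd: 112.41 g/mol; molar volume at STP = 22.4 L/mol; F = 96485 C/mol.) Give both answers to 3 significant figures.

Q = 5.82 × 2328 = 13550 C; n(e⁻) = 13550 / 96485 = 0.1404 mol
Cathode: Cd²⁺ + 2e⁻ → Cd → n(Cd) = 0.1404/2 = 0.07020 mol → 7.89 g
Anode: 2H₂O → O₂ + 4H⁺ + 4e⁻ → n(O₂) = 0.1404/4 = 0.03510 mol → 0.786 L

7.89 g Cd; 0.786 L O₂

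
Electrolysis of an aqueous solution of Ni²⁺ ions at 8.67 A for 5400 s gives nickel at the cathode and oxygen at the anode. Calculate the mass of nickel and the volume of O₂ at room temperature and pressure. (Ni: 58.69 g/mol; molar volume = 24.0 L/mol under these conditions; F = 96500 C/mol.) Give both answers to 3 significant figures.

14.2 g Ni; 2.91 L O₂

Q = 8.67 × 5400 = 46820 C; n(e⁻) = 46820 / 96500 = 0.4852 mol
Cathode: Ni²⁺ + 2e⁻ → Ni → n(Ni) = 0.4852/2 = 0.2426 mol → 14.2 g
Anode: 2H₂O → O₂ + 4H⁺ + 4e⁻ → n(O₂) = 0.4852/4 = 0.1213 mol → 2.91 L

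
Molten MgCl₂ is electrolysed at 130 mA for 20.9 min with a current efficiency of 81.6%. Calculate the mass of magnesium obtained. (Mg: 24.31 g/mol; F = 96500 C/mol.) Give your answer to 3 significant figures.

Q = 0.130 × 1254 = 163.0 C
n(e⁻) = 163.0 / 96500 = 0.001689 mol
Mg²⁺ + 2e⁻ → Mg, so theoretical m(Mg) = 8.445×10^-4 × 24.31 = 0.02053 g
Actual mass = 81.6% × 0.02053 = 0.0168 g

0.0168 g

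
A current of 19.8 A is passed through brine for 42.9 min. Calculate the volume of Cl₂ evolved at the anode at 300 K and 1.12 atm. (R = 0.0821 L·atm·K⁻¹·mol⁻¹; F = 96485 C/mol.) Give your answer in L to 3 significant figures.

Q = It = 19.8 × 2574 = 50970 C
n(e⁻) = Q/F = 50970/96485 = 0.5283 mol
2Cl⁻ → Cl₂ + 2e⁻, so n(Cl₂) = 0.5283 / 2 = 0.2642 mol
V = nRT/P = 0.2642 × 0.0821 × 300 / 1.12 = 5.810 L

5.81 L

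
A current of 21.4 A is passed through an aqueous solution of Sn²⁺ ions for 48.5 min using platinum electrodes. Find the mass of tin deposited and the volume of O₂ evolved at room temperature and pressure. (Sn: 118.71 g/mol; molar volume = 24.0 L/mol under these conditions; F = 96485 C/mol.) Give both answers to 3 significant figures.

38.3 g Sn; 3.87 L O₂

Q = 21.4 × 2910 = 62270 C; n(e⁻) = 62270 / 96485 = 0.6454 mol
Cathode: Sn²⁺ + 2e⁻ → Sn → n(Sn) = 0.6454/2 = 0.3227 mol → 38.3 g
Anode: 2H₂O → O₂ + 4H⁺ + 4e⁻ → n(O₂) = 0.6454/4 = 0.1614 mol → 3.87 L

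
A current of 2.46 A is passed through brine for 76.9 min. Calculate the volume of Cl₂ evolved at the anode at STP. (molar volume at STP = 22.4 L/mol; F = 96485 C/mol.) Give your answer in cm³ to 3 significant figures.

1320 cm³

Charge passed = 2.46 × 4614 = 11350 C
n(e⁻) = Q/F = 11350/96485 = 0.1176 mol
2Cl⁻ → Cl₂ + 2e⁻, so n(Cl₂) = 0.1176 / 2 = 0.05880 mol
V = 0.05880 × 22.4 = 1.317 L
= 1320 cm³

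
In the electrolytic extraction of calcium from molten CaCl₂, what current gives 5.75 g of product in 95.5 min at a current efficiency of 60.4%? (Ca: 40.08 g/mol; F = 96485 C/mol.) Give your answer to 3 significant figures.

8.00 A

n(Ca) = 5.75 / 40.08 = 0.1435 mol
Ca²⁺ + 2e⁻ → Ca, so n(e⁻) = 2 × 0.1435 = 0.2870 mol
Q = 0.2870 × 96485 / 0.604 = 45850 C
I = Q / t = 45850 / 5730 s = 8.00 A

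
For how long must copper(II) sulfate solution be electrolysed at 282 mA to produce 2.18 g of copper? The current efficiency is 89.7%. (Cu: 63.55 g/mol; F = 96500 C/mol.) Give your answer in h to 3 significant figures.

7.27 h

n(Cu) = 2.18 / 63.55 = 0.03430 mol
Cu²⁺ + 2e⁻ → Cu, so n(e⁻) = 2 × 0.03430 = 0.06860 mol
Q = 0.06860 × 96500 / 0.897 = 7380 C
t = Q / I = 7380 / 0.282 = 26170 s = 7.27 h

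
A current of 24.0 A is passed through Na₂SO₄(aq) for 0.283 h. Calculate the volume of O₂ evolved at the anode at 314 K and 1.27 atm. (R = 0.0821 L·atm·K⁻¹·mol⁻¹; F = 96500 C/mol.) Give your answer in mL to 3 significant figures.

1290 mL

Charge passed = 24.0 × 1018.8 = 24450 C
n(e⁻) = 24450 / 96500 = 0.2534 mol
2H₂O → O₂ + 4H⁺ + 4e⁻, so n(O₂) = 0.2534 / 4 = 0.06335 mol
V = nRT/P = 0.06335 × 0.0821 × 314 / 1.27 = 1.286 L
= 1290 mL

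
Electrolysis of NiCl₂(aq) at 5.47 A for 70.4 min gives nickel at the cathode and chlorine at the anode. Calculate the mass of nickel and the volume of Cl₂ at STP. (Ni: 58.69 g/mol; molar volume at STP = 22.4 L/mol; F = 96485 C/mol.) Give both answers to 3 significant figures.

7.03 g Ni; 2.68 L Cl₂

Q = 5.47 × 4224 = 23110 C; n(e⁻) = 23110 / 96485 = 0.2395 mol
Cathode: Ni²⁺ + 2e⁻ → Ni → n(Ni) = 0.2395/2 = 0.1198 mol → 7.03 g
Anode: 2Cl⁻ → Cl₂ + 2e⁻ → n(Cl₂) = 0.2395/2 = 0.1198 mol → 2.68 L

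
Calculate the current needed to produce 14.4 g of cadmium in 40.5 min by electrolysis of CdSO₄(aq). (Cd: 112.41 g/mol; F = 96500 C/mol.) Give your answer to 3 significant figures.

n(Cd) = 14.4 / 112.41 = 0.1281 mol
Cd²⁺ + 2e⁻ → Cd, so n(e⁻) = 2 × 0.1281 = 0.2562 mol
Q = 0.2562 × 96500 = 24720 C
I = Q / t = 24720 / 2430 s = 10.2 A

10.2 A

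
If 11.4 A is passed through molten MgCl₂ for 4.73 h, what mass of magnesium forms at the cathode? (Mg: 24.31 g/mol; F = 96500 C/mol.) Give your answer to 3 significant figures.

24.5 g

Charge passed = 11.4 × 17028 = 1.941×10^5 C
Moles of electrons = 1.941×10^5 / 96500 = 2.011 mol
Mg²⁺ + 2e⁻ → Mg, so n(Mg) = 2.011 / 2 = 1.006 mol
m = 1.006 × 24.31 = 24.5 g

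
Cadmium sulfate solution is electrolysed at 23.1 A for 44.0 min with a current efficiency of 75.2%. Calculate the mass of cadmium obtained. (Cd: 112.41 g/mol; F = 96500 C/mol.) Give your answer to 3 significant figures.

Q = 23.1 × 2640 = 60980 C
n(e⁻) = 60980 / 96500 = 0.6319 mol
Cd²⁺ + 2e⁻ → Cd, so theoretical m(Cd) = 0.3160 × 112.41 = 35.52 g
Actual mass = 75.2% × 35.52 = 26.7 g

26.7 g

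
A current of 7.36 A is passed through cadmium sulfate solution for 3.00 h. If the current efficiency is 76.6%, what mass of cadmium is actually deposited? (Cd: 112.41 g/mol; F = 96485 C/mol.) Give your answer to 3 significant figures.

35.5 g

Q = 7.36 × 10800 = 79490 C
n(e⁻) = 79490 / 96485 = 0.8239 mol
Cd²⁺ + 2e⁻ → Cd, so theoretical m(Cd) = 0.4120 × 112.41 = 46.31 g
Actual mass = 76.6% × 46.31 = 35.5 g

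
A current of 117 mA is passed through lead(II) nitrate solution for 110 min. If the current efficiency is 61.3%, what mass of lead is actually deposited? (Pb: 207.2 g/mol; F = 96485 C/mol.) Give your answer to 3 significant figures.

Q = 0.117 × 6600 = 772.2 C
n(e⁻) = 772.2 / 96485 = 0.008003 mol
Pb²⁺ + 2e⁻ → Pb, so theoretical m(Pb) = 0.004002 × 207.2 = 0.8292 g
Actual mass = 61.3% × 0.8292 = 0.508 g

0.508 g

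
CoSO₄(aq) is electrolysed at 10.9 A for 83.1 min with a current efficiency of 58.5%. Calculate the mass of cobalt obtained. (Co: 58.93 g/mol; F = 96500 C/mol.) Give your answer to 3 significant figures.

9.71 g

Q = 10.9 × 4986 = 54350 C
n(e⁻) = 54350 / 96500 = 0.5632 mol
Co²⁺ + 2e⁻ → Co, so theoretical m(Co) = 0.2816 × 58.93 = 16.59 g
Actual mass = 58.5% × 16.59 = 9.71 g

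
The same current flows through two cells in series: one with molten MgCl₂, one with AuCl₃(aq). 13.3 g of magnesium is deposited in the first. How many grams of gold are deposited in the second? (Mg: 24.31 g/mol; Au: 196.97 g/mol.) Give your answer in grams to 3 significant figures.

n(Mg) = 13.3 / 24.31 = 0.5471 mol
Mg²⁺ + 2e⁻ → Mg, so n(e⁻) = 2 × 0.5471 = 1.094 mol
In series, the same 1.094 mol of electrons flows through the second cell.
Au³⁺ + 3e⁻ → Au, so n(Au) = 1.094 / 3 = 0.3647 mol
m(Au) = 0.3647 × 196.97 = 71.8 g

71.8 g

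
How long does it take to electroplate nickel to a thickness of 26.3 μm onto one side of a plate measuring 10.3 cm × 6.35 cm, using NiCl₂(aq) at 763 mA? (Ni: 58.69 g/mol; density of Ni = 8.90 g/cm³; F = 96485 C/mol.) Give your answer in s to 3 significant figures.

Plated area = 10.3 × 6.35 = 65.41 cm²
Volume = 65.41 × 26.3×10⁻⁴ cm = 0.1720 cm³
m(Ni) = 0.1720 × 8.90 = 1.531 g
n(Ni) = 1.531 / 58.69 = 0.02609 mol; n(e⁻) = 2 × 0.02609 = 0.05218 mol
Q = 0.05218 × 96485 = 5035 C
t = 5035 / 0.763 = 6599 s

6600 s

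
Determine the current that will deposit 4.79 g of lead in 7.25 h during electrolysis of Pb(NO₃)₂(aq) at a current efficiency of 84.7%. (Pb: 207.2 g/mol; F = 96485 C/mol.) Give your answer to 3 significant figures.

n(Pb) = 4.79 / 207.2 = 0.02312 mol
Pb²⁺ + 2e⁻ → Pb, so n(e⁻) = 2 × 0.02312 = 0.04624 mol
Q = 0.04624 × 96485 / 0.847 = 5267 C
I = Q / t = 5267 / 26100 s = 0.202 A

0.202 A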